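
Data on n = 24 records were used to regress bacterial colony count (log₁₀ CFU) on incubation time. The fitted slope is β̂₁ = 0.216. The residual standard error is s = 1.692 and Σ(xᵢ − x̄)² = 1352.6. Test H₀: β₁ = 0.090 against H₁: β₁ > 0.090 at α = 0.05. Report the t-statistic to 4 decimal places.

t = 2.7388

SE(β̂₁) = s/√Sₓₓ = 1.692/√1352.6 = 0.0460061.
t = (0.216 − 0.090) / 0.0460061 = 2.7388.
df = n − 2 = 22.
One-sided p ≈ 0.0060, which is < 0.05, so reject H₀.
There is evidence that the true slope on incubation time exceeds 0.090 log₁₀ CFU per unit.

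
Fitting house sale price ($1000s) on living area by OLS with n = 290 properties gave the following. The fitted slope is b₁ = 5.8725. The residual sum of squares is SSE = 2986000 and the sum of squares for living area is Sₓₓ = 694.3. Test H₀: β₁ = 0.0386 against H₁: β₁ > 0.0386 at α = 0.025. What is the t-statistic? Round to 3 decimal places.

MSE = SSE/(n − 2) = 2986000/288 = 10368.1.
SE(b₁) = √(MSE/Sₓₓ) = √(10368.1/694.3) = 3.86434.
t = (5.8725 − 0.0386) / 3.86434 = 1.510.
df = n − 2 = 288.
One-sided p ≈ 0.0661, which is ≥ 0.025, so fail to reject H₀.
The data do not give significant evidence that the true slope on living area exceeds 0.0386 $1000s per unit.

t = 1.510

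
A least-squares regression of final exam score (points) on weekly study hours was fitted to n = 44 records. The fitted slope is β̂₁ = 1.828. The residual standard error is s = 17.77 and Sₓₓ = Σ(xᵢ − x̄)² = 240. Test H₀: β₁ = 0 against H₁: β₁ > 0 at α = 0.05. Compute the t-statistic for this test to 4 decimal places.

t = 1.5937

SE(β̂₁) = s/√Sₓₓ = 17.77/√240 = 1.14705.
t = 1.828 / 1.14705 = 1.5937.
df = n − 2 = 42.
One-sided p ≈ 0.0593, which is ≥ 0.05, so fail to reject H₀.
The data do not give significant evidence that the true slope on weekly study hours is positive.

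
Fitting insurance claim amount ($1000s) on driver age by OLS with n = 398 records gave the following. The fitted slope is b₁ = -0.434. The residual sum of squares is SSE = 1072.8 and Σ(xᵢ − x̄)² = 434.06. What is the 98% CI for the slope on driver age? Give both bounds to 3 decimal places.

MSE = SSE/(n − 2) = 1072.8/396 = 2.70909.
SE(b₁) = √(MSE/Sₓₓ) = √(2.70909/434.06) = 0.0790018.
df = n − 2 = 396.
t* = t_{0.01, 396} = 2.335801.
Margin = t* × SE = 2.335801 × 0.0790018 = 0.18453.
CI: -0.434 ± 0.18453 → (-0.619, -0.249).
With 98% confidence, each one-unit increase in driver age is associated with a change of between -0.619 and -0.249 $1000s in insurance claim amount.

(-0.619, -0.249)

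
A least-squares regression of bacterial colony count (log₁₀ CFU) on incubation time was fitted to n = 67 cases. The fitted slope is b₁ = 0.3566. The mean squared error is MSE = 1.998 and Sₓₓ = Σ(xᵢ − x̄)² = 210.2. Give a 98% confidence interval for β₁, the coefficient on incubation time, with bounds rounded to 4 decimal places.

SE(b₁) = √(MSE/Sₓₓ) = √(1.998/210.2) = 0.0974948.
df = n − 2 = 65.
t* = t_{0.01, 65} = 2.385097.
Margin = t* × SE = 2.385097 × 0.0974948 = 0.232535.
CI: 0.3566 ± 0.232535 → (0.1241, 0.5891).
With 98% confidence, each one-unit increase in incubation time is associated with a change of between 0.1241 and 0.5891 log₁₀ CFU in bacterial colony count.

(0.1241, 0.5891)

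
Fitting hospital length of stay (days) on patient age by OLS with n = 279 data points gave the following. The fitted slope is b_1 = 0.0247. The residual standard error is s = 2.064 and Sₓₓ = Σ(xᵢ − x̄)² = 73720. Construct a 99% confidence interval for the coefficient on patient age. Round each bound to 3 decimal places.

SE(b_1) = s/√Sₓₓ = 2.064/√73720 = 0.00760181.
df = n − 2 = 277.
t* = t_{0.005, 277} = 2.593694.
Margin = t* × SE = 2.593694 × 0.00760181 = 0.01972.
CI: 0.0247 ± 0.01972 → (0.005, 0.044).
With 99% confidence, each one-unit increase in patient age is associated with a change of between 0.005 and 0.044 days in hospital length of stay.

(0.005, 0.044)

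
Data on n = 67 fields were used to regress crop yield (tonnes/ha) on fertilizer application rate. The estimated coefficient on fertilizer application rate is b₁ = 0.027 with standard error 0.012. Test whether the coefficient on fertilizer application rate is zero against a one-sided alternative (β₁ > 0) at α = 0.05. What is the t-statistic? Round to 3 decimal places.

t = 2.250

H₀: β₁ = 0 vs H₁: β₁ > 0.
t = (b₁ − β₁⁰)/SE = 0.027 / 0.012 = 2.250.
df = n − 2 = 67 − 2 = 65.
One-sided p ≈ 0.0139, which is < 0.05, so reject H₀.
There is evidence that the true slope on fertilizer application rate is positive.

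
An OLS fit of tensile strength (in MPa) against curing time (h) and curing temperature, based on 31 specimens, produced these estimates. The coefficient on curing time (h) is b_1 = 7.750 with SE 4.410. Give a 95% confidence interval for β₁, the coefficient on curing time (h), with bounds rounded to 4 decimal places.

(-1.2835, 16.7835)

df = n − k − 1 = 31 − 2 − 1 = 28.
t* = t_{0.025, 28} = 2.048407.
Margin = t* × SE = 2.048407 × 4.410 = 9.033475.
CI: 7.750 ± 9.033475 → (-1.2835, 16.7835).
With 95% confidence, each one-unit increase in curing time (h) is associated with a change of between -1.2835 and 16.7835 MPa in tensile strength, holding the other predictors fixed.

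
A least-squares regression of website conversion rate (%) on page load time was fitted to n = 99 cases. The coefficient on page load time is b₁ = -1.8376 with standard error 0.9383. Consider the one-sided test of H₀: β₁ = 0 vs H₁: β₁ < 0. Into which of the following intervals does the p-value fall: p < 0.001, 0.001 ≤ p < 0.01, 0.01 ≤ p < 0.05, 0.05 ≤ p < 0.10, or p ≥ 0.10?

0.01 ≤ p < 0.05

t = -1.8376 / 0.9383 = -1.958.
df = n − 2 = 99 − 2 = 97.
One-sided p = P(T_{97} < t) ≈ 0.0265.
So 0.01 ≤ p < 0.05.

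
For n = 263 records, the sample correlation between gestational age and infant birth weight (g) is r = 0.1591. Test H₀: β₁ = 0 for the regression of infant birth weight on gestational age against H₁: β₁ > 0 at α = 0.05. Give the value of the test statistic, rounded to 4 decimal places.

t = r·√(n − 2)/√(1 − r²) = 0.1591·√261/√0.974687 = 2.6035.
df = n − 2 = 261.
One-sided p ≈ 0.0049, which is < 0.05, so reject H₀.
There is evidence of a linear association between gestational age and infant birth weight.

t = 2.6035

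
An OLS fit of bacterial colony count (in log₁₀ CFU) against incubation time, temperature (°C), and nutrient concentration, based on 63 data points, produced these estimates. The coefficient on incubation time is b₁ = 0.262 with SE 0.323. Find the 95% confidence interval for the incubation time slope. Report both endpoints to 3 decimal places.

(-0.384, 0.908)

df = n − k − 1 = 63 − 3 − 1 = 59.
t* = t_{0.025, 59} = 2.000995.
Margin = t* × SE = 2.000995 × 0.323 = 0.64632.
CI: 0.262 ± 0.64632 → (-0.384, 0.908).
With 95% confidence, each one-unit increase in incubation time is associated with a change of between -0.384 and 0.908 log₁₀ CFU in bacterial colony count, holding the other predictors fixed.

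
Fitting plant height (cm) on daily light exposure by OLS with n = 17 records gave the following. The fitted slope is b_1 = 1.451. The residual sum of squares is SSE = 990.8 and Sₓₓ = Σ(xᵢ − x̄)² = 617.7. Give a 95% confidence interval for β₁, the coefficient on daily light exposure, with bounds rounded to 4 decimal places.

(0.7540, 2.1480)

MSE = SSE/(n − 2) = 990.8/15 = 66.0533.
SE(b_1) = √(MSE/Sₓₓ) = √(66.0533/617.7) = 0.327008.
df = n − 2 = 15.
t* = t_{0.025, 15} = 2.13145.
Margin = t* × SE = 2.13145 × 0.327008 = 0.697001.
CI: 1.451 ± 0.697001 → (0.7540, 2.1480).
With 95% confidence, each one-unit increase in daily light exposure is associated with a change of between 0.7540 and 2.1480 cm in plant height.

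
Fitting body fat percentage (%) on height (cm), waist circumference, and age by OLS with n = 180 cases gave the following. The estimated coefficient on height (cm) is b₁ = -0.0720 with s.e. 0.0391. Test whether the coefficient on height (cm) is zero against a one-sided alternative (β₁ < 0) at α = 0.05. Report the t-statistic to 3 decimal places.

H₀: β₁ = 0 vs H₁: β₁ < 0.
t = (b₁ − β₁⁰)/SE = -0.0720 / 0.0391 = -1.841.
df = n − k − 1 = 180 − 3 − 1 = 176.
One-sided p ≈ 0.0336, which is < 0.05, so reject H₀.
There is evidence that the true slope on height (cm) is negative, holding the other predictors fixed.

t = -1.841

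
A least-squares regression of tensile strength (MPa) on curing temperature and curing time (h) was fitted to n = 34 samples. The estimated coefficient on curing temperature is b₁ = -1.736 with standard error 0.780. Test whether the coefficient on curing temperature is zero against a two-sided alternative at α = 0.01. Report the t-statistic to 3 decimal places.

t = -2.226

H₀: β₁ = 0 vs H₁: β₁ ≠ 0.
t = (b₁ − β₁⁰)/SE = -1.736 / 0.780 = -2.226.
df = n − k − 1 = 34 − 2 − 1 = 31.
Two-sided p ≈ 0.0334, which is ≥ 0.01, so fail to reject H₀.
The data do not give significant evidence of an association between curing temperature and tensile strength, after adjusting for the other predictors.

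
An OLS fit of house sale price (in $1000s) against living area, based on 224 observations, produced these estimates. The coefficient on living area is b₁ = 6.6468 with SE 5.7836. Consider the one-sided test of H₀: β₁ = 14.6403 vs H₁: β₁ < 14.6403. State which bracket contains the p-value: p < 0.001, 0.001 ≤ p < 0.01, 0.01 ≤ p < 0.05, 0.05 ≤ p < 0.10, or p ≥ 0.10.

t = (6.6468 − 14.6403) / 5.7836 = -1.382.
df = n − 2 = 224 − 2 = 222.
One-sided p = P(T_{222} < t) ≈ 0.0842.
So 0.05 ≤ p < 0.10.

0.05 ≤ p < 0.10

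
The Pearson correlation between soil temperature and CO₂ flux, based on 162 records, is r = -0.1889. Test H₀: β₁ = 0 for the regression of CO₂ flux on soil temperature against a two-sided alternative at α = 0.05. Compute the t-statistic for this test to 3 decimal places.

t = r·√(n − 2)/√(1 − r²) = -0.1889·√160/√0.964317 = -2.433.
df = n − 2 = 160.
Two-sided p ≈ 0.0161, which is < 0.05, so reject H₀.
There is evidence of a linear association between soil temperature and CO₂ flux.

t = -2.433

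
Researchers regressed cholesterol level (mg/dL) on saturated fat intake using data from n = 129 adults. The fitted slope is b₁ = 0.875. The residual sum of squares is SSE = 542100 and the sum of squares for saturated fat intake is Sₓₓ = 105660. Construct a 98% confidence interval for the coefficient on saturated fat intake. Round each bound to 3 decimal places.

(0.401, 1.349)

MSE = SSE/(n − 2) = 542100/127 = 4268.5.
SE(b₁) = √(MSE/Sₓₓ) = √(4268.5/105660) = 0.200994.
df = n − 2 = 127.
t* = t_{0.01, 127} = 2.356069.
Margin = t* × SE = 2.356069 × 0.200994 = 0.47356.
CI: 0.875 ± 0.47356 → (0.401, 1.349).
With 98% confidence, each one-unit increase in saturated fat intake is associated with a change of between 0.401 and 1.349 mg/dL in cholesterol level.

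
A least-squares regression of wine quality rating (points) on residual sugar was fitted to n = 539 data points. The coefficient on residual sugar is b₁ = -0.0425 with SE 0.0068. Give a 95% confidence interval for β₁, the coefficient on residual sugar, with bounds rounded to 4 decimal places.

df = n − 2 = 539 − 2 = 537.
t* = t_{0.025, 537} = 1.964391.
Margin = t* × SE = 1.964391 × 0.0068 = 0.013358.
CI: -0.0425 ± 0.013358 → (-0.0559, -0.0291).
With 95% confidence, each one-unit increase in residual sugar is associated with a change of between -0.0559 and -0.0291 points in wine quality rating.

(-0.0559, -0.0291)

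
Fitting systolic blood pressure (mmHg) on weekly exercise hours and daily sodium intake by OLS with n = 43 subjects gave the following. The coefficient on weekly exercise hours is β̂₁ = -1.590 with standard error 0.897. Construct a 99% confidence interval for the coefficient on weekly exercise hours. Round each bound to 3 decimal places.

(-4.016, 0.836)

df = n − k − 1 = 43 − 2 − 1 = 40.
t* = t_{0.005, 40} = 2.704459.
Margin = t* × SE = 2.704459 × 0.897 = 2.42590.
CI: -1.590 ± 2.42590 → (-4.016, 0.836).
With 99% confidence, each one-unit increase in weekly exercise hours is associated with a change of between -4.016 and 0.836 mmHg in systolic blood pressure, holding the other predictors fixed.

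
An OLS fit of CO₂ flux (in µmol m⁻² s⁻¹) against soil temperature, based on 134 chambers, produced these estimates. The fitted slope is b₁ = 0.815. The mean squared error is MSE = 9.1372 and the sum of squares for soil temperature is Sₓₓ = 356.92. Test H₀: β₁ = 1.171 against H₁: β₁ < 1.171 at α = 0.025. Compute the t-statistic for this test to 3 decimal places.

SE(b₁) = √(MSE/Sₓₓ) = √(9.1372/356.92) = 0.16.
t = (0.815 − 1.171) / 0.16 = -2.225.
df = n − 2 = 132.
One-sided p ≈ 0.0139, which is < 0.025, so reject H₀.
There is evidence that the true slope on soil temperature is below 1.171 µmol m⁻² s⁻¹ per unit.

t = -2.225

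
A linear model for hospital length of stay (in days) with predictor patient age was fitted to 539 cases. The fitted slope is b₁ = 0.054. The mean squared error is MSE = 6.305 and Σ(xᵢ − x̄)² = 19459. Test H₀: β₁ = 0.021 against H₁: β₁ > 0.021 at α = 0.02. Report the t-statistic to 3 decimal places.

t = 1.833

SE(b₁) = √(MSE/Sₓₓ) = √(6.305/19459) = 0.0180004.
t = (0.054 − 0.021) / 0.0180004 = 1.833.
df = n − 2 = 537.
One-sided p ≈ 0.0337, which is ≥ 0.02, so fail to reject H₀.
The data do not give significant evidence that the true slope on patient age exceeds 0.021 days per unit.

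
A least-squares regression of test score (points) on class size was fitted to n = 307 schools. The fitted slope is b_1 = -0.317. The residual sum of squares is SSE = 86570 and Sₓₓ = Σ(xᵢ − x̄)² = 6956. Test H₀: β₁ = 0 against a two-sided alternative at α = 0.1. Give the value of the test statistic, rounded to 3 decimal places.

t = -1.569

MSE = SSE/(n − 2) = 86570/305 = 283.836.
SE(b_1) = √(MSE/Sₓₓ) = √(283.836/6956) = 0.202001.
t = -0.317 / 0.202001 = -1.569.
df = n − 2 = 305.
Two-sided p ≈ 0.1176, which is ≥ 0.1, so fail to reject H₀.
The data do not give significant evidence of an association between class size and test score.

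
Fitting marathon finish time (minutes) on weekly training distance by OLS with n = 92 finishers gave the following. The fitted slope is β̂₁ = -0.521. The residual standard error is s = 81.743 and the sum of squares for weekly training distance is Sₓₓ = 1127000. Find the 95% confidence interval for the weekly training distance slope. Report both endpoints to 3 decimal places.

(-0.674, -0.368)

SE(β̂₁) = s/√Sₓₓ = 81.743/√1127000 = 0.0769996.
df = n − 2 = 90.
t* = t_{0.025, 90} = 1.986675.
Margin = t* × SE = 1.986675 × 0.0769996 = 0.15297.
CI: -0.521 ± 0.15297 → (-0.674, -0.368).
With 95% confidence, each one-unit increase in weekly training distance is associated with a change of between -0.674 and -0.368 minutes in marathon finish time.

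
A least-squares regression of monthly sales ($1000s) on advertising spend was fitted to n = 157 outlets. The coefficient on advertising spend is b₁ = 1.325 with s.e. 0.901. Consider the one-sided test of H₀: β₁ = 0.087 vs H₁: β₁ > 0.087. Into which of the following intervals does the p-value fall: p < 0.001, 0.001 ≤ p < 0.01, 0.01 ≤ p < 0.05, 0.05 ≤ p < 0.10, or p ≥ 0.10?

0.05 ≤ p < 0.10

t = (1.325 − 0.087) / 0.901 = 1.374.
df = n − 2 = 157 − 2 = 155.
One-sided p = P(T_{155} > t) ≈ 0.0857.
So 0.05 ≤ p < 0.10.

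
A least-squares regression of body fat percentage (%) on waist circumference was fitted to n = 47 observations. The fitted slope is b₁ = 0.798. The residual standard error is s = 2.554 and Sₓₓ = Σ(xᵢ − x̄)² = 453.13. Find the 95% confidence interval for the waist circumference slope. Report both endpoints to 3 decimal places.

(0.556, 1.040)

SE(b₁) = s/√Sₓₓ = 2.554/√453.13 = 0.11998.
df = n − 2 = 45.
t* = t_{0.025, 45} = 2.014103.
Margin = t* × SE = 2.014103 × 0.11998 = 0.24165.
CI: 0.798 ± 0.24165 → (0.556, 1.040).
With 95% confidence, each one-unit increase in waist circumference is associated with a change of between 0.556 and 1.040 % in body fat percentage.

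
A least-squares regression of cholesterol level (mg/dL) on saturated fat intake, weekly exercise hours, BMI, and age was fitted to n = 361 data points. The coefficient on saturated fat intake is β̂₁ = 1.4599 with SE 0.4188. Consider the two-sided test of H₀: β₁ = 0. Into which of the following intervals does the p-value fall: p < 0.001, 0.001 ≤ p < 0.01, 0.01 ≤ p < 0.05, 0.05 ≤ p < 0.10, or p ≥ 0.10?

t = 1.4599 / 0.4188 = 3.486.
df = n − k − 1 = 361 − 4 − 1 = 356.
Two-sided p = 2·P(T_{356} > |t|) ≈ 0.0006.
So p < 0.001.

p < 0.001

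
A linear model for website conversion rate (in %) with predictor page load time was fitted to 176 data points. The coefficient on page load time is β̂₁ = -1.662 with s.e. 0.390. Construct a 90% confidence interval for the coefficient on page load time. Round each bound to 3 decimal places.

df = n − 2 = 176 − 2 = 174.
t* = t_{0.05, 174} = 1.653658.
Margin = t* × SE = 1.653658 × 0.390 = 0.64493.
CI: -1.662 ± 0.64493 → (-2.307, -1.017).
With 90% confidence, each one-unit increase in page load time is associated with a change of between -2.307 and -1.017 % in website conversion rate.

(-2.307, -1.017)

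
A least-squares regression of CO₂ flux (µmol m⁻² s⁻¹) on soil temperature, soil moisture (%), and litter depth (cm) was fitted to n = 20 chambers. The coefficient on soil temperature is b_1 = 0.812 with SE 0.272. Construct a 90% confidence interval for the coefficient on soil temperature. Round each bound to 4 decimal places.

df = n − k − 1 = 20 − 3 − 1 = 16.
t* = t_{0.05, 16} = 1.745884.
Margin = t* × SE = 1.745884 × 0.272 = 0.474880.
CI: 0.812 ± 0.474880 → (0.3371, 1.2869).
With 90% confidence, each one-unit increase in soil temperature is associated with a change of between 0.3371 and 1.2869 µmol m⁻² s⁻¹ in CO₂ flux, holding the other predictors fixed.

(0.3371, 1.2869)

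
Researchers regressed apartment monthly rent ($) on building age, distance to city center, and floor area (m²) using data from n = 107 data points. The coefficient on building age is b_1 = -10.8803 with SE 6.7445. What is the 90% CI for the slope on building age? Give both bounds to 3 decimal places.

df = n − k − 1 = 107 − 3 − 1 = 103.
t* = t_{0.05, 103} = 1.659782.
Margin = t* × SE = 1.659782 × 6.7445 = 11.19440.
CI: -10.8803 ± 11.19440 → (-22.075, 0.314).
With 90% confidence, each one-unit increase in building age is associated with a change of between -22.075 and 0.314 $ in apartment monthly rent, holding the other predictors fixed.

(-22.075, 0.314)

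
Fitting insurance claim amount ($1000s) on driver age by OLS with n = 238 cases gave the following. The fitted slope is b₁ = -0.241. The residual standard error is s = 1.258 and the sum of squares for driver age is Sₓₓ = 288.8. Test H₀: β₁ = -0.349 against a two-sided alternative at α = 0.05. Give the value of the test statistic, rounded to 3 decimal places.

SE(b₁) = s/√Sₓₓ = 1.258/√288.8 = 0.0740256.
t = (-0.241 − (-0.349)) / 0.0740256 = 1.459.
df = n − 2 = 236.
Two-sided p ≈ 0.1459, which is ≥ 0.05, so fail to reject H₀.
The data are consistent with a true slope of -0.349 $1000s per unit of driver age.

t = 1.459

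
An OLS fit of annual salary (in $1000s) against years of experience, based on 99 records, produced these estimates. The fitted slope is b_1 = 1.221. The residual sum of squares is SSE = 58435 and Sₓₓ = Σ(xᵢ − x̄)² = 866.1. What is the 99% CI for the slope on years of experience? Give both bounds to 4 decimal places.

(-0.9703, 3.4123)

MSE = SSE/(n − 2) = 58435/97 = 602.423.
SE(b_1) = √(MSE/Sₓₓ) = √(602.423/866.1) = 0.834001.
df = n − 2 = 97.
t* = t_{0.005, 97} = 2.627468.
Margin = t* × SE = 2.627468 × 0.834001 = 2.191311.
CI: 1.221 ± 2.191311 → (-0.9703, 3.4123).
With 99% confidence, each one-unit increase in years of experience is associated with a change of between -0.9703 and 3.4123 $1000s in annual salary.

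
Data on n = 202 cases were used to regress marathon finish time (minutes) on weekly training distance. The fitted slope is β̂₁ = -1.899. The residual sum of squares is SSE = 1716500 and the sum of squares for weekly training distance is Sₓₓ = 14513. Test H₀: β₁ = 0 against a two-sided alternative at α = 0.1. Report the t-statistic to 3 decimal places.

MSE = SSE/(n − 2) = 1716500/200 = 8582.5.
SE(β̂₁) = √(MSE/Sₓₓ) = √(8582.5/14513) = 0.769003.
t = -1.899 / 0.769003 = -2.469.
df = n − 2 = 200.
Two-sided p ≈ 0.0144, which is < 0.1, so reject H₀.
There is evidence that weekly training distance is associated with marathon finish time.

t = -2.469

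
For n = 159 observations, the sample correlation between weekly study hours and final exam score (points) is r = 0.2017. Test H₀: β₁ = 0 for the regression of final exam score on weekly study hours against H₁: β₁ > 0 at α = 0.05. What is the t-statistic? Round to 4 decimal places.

t = 2.5803

t = r·√(n − 2)/√(1 − r²) = 0.2017·√157/√0.959317 = 2.5803.
df = n − 2 = 157.
One-sided p ≈ 0.0054, which is < 0.05, so reject H₀.
There is evidence of a linear association between weekly study hours and final exam score.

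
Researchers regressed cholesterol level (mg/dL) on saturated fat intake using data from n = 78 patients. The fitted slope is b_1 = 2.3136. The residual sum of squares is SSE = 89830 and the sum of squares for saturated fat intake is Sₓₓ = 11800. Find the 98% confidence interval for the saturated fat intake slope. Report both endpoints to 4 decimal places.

MSE = SSE/(n − 2) = 89830/76 = 1181.97.
SE(b_1) = √(MSE/Sₓₓ) = √(1181.97/11800) = 0.316492.
df = n − 2 = 76.
t* = t_{0.01, 76} = 2.37642.
Margin = t* × SE = 2.37642 × 0.316492 = 0.752118.
CI: 2.3136 ± 0.752118 → (1.5615, 3.0657).
With 98% confidence, each one-unit increase in saturated fat intake is associated with a change of between 1.5615 and 3.0657 mg/dL in cholesterol level.

(1.5615, 3.0657)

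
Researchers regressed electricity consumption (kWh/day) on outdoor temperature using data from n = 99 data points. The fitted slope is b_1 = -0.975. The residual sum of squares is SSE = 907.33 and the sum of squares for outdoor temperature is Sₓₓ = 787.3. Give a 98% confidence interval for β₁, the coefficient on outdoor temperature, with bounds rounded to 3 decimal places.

(-1.233, -0.717)

MSE = SSE/(n − 2) = 907.33/97 = 9.35392.
SE(b_1) = √(MSE/Sₓₓ) = √(9.35392/787.3) = 0.109.
df = n − 2 = 97.
t* = t_{0.01, 97} = 2.365407.
Margin = t* × SE = 2.365407 × 0.109 = 0.25783.
CI: -0.975 ± 0.25783 → (-1.233, -0.717).
With 98% confidence, each one-unit increase in outdoor temperature is associated with a change of between -1.233 and -0.717 kWh/day in electricity consumption.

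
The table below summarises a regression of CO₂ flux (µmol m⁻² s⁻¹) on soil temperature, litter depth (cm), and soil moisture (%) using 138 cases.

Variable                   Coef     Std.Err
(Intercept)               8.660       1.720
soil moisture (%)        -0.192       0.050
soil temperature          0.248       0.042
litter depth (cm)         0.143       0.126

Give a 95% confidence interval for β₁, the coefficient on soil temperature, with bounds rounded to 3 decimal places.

(0.165, 0.331)

Read off: b = 0.248, SE = 0.042 for soil temperature.
df = n − k − 1 = 138 − 3 − 1 = 134.
t* = t_{0.025, 134} = 1.977826.
Margin = t* × SE = 1.977826 × 0.042 = 0.08307.
CI: 0.248 ± 0.08307 → (0.165, 0.331).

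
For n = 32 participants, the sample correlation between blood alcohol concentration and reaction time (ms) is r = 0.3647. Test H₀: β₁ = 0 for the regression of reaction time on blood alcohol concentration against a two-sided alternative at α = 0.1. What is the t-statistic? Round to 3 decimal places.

t = 2.145

t = r·√(n − 2)/√(1 − r²) = 0.3647·√30/√0.866994 = 2.145.
df = n − 2 = 30.
Two-sided p ≈ 0.0401, which is < 0.1, so reject H₀.
There is evidence of a linear association between blood alcohol concentration and reaction time.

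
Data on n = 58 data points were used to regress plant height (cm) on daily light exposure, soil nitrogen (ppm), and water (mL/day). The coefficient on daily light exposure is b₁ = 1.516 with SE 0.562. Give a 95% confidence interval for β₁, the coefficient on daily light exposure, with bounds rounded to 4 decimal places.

(0.3893, 2.6427)

df = n − k − 1 = 58 − 3 − 1 = 54.
t* = t_{0.025, 54} = 2.004879.
Margin = t* × SE = 2.004879 × 0.562 = 1.126742.
CI: 1.516 ± 1.126742 → (0.3893, 2.6427).
With 95% confidence, each one-unit increase in daily light exposure is associated with a change of between 0.3893 and 2.6427 cm in plant height, holding the other predictors fixed.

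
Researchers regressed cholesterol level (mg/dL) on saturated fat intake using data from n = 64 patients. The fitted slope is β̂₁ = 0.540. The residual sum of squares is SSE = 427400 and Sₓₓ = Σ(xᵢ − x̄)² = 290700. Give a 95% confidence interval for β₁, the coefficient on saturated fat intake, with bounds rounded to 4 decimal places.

MSE = SSE/(n − 2) = 427400/62 = 6893.55.
SE(β̂₁) = √(MSE/Sₓₓ) = √(6893.55/290700) = 0.153992.
df = n − 2 = 62.
t* = t_{0.025, 62} = 1.998972.
Margin = t* × SE = 1.998972 × 0.153992 = 0.307826.
CI: 0.540 ± 0.307826 → (0.2322, 0.8478).
With 95% confidence, each one-unit increase in saturated fat intake is associated with a change of between 0.2322 and 0.8478 mg/dL in cholesterol level.

(0.2322, 0.8478)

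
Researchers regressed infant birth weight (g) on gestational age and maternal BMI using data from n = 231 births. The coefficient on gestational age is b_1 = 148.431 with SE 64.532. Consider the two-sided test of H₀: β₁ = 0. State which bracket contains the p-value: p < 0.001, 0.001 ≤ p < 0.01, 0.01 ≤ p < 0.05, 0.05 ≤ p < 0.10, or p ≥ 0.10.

0.01 ≤ p < 0.05

t = 148.431 / 64.532 = 2.300.
df = n − k − 1 = 231 − 2 − 1 = 228.
Two-sided p = 2·P(T_{228} > |t|) ≈ 0.0223.
So 0.01 ≤ p < 0.05.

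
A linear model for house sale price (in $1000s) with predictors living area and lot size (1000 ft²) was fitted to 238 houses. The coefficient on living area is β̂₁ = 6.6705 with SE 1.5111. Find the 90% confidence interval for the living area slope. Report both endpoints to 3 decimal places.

(4.175, 9.166)

df = n − k − 1 = 238 − 2 − 1 = 235.
t* = t_{0.05, 235} = 1.651364.
Margin = t* × SE = 1.651364 × 1.5111 = 2.49538.
CI: 6.6705 ± 2.49538 → (4.175, 9.166).
With 90% confidence, each one-unit increase in living area is associated with a change of between 4.175 and 9.166 $1000s in house sale price, holding the other predictors fixed.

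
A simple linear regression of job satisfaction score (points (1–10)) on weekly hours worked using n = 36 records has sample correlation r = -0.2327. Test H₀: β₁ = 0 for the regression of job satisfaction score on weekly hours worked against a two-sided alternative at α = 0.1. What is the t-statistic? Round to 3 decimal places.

t = r·√(n − 2)/√(1 − r²) = -0.2327·√34/√0.945851 = -1.395.
df = n − 2 = 34.
Two-sided p ≈ 0.1720, which is ≥ 0.1, so fail to reject H₀.
The data do not give significant evidence of a linear association between weekly hours worked and job satisfaction score.

t = -1.395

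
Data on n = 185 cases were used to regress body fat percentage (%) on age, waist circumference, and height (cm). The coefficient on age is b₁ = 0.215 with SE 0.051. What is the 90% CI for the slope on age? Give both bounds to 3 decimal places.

df = n − k − 1 = 185 − 3 − 1 = 181.
t* = t_{0.05, 181} = 1.653316.
Margin = t* × SE = 1.653316 × 0.051 = 0.08432.
CI: 0.215 ± 0.08432 → (0.131, 0.299).
With 90% confidence, each one-unit increase in age is associated with a change of between 0.131 and 0.299 % in body fat percentage, holding the other predictors fixed.

(0.131, 0.299)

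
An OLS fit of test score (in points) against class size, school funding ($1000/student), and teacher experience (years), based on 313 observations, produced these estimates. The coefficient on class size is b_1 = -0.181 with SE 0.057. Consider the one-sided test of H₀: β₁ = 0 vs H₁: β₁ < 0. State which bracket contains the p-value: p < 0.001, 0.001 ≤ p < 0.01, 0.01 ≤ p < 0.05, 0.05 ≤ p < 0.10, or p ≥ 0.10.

p < 0.001

t = -0.181 / 0.057 = -3.175.
df = n − k − 1 = 313 − 3 − 1 = 309.
One-sided p = P(T_{309} < t) ≈ 0.0008.
So p < 0.001.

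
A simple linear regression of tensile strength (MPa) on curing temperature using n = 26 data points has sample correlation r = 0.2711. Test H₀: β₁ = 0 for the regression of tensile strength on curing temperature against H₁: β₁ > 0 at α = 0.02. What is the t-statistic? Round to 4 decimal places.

t = 1.3798

t = r·√(n − 2)/√(1 − r²) = 0.2711·√24/√0.926505 = 1.3798.
df = n − 2 = 24.
One-sided p ≈ 0.0902, which is ≥ 0.02, so fail to reject H₀.
The data do not give significant evidence of a linear association between curing temperature and tensile strength.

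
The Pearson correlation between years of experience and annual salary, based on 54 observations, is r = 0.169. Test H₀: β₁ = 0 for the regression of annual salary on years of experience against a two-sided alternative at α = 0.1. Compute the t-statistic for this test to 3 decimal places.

t = r·√(n − 2)/√(1 − r²) = 0.169·√52/√0.971439 = 1.236.
df = n − 2 = 52.
Two-sided p ≈ 0.2218, which is ≥ 0.1, so fail to reject H₀.
The data do not give significant evidence of a linear association between years of experience and annual salary.

t = 1.236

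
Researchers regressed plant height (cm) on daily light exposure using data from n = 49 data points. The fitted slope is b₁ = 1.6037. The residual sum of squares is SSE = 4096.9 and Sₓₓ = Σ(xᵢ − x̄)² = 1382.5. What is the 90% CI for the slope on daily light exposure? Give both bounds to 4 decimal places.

MSE = SSE/(n − 2) = 4096.9/47 = 87.1681.
SE(b₁) = √(MSE/Sₓₓ) = √(87.1681/1382.5) = 0.2511.
df = n − 2 = 47.
t* = t_{0.05, 47} = 1.677927.
Margin = t* × SE = 1.677927 × 0.2511 = 0.421327.
CI: 1.6037 ± 0.421327 → (1.1824, 2.0250).
With 90% confidence, each one-unit increase in daily light exposure is associated with a change of between 1.1824 and 2.0250 cm in plant height.

(1.1824, 2.0250)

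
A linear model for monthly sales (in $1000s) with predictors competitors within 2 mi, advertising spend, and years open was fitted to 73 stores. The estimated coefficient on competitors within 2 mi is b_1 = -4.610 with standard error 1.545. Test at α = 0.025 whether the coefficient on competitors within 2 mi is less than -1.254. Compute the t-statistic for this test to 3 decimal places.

H₀: β₁ = -1.254 vs H₁: β₁ < -1.254.
t = (b_1 − β₁⁰)/SE = (-4.610 − (-1.254)) / 1.545 = -2.172.
df = n − k − 1 = 73 − 3 − 1 = 69.
One-sided p ≈ 0.0166, which is < 0.025, so reject H₀.
There is evidence that the true slope on competitors within 2 mi is below -1.254 $1000s per unit, holding the other predictors fixed.

t = -2.172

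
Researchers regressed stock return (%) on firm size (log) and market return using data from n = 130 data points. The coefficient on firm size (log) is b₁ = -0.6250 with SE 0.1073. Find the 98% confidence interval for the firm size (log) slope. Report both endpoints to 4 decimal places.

df = n − k − 1 = 130 − 2 − 1 = 127.
t* = t_{0.01, 127} = 2.356069.
Margin = t* × SE = 2.356069 × 0.1073 = 0.252806.
CI: -0.6250 ± 0.252806 → (-0.8778, -0.3722).
With 98% confidence, each one-unit increase in firm size (log) is associated with a change of between -0.8778 and -0.3722 % in stock return, holding the other predictors fixed.

(-0.8778, -0.3722)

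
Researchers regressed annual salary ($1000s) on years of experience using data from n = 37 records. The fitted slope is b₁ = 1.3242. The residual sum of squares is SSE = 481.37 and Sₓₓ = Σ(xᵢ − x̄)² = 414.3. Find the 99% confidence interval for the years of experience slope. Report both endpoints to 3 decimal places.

(0.828, 1.820)

MSE = SSE/(n − 2) = 481.37/35 = 13.7534.
SE(b₁) = √(MSE/Sₓₓ) = √(13.7534/414.3) = 0.1822.
df = n − 2 = 35.
t* = t_{0.005, 35} = 2.723806.
Margin = t* × SE = 2.723806 × 0.1822 = 0.49628.
CI: 1.3242 ± 0.49628 → (0.828, 1.820).
With 99% confidence, each one-unit increase in years of experience is associated with a change of between 0.828 and 1.820 $1000s in annual salary.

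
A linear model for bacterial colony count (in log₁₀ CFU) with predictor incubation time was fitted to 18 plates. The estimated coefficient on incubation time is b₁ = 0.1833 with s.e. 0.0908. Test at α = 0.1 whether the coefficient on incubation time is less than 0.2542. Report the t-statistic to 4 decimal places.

t = -0.7808

H₀: β₁ = 0.2542 vs H₁: β₁ < 0.2542.
t = (b₁ − β₁⁰)/SE = (0.1833 − 0.2542) / 0.0908 = -0.7808.
df = n − 2 = 18 − 2 = 16.
One-sided p ≈ 0.2231, which is ≥ 0.1, so fail to reject H₀.
The data do not give significant evidence that the true slope on incubation time is below 0.2542 log₁₀ CFU per unit.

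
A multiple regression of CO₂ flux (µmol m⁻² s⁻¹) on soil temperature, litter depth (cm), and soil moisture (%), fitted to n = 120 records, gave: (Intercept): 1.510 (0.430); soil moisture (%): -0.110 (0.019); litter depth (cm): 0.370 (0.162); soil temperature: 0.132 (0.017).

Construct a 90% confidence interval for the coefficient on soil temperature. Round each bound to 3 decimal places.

(0.104, 0.160)

Read off: b = 0.132, SE = 0.017 for soil temperature.
df = n − k − 1 = 120 − 3 − 1 = 116.
t* = t_{0.05, 116} = 1.658096.
Margin = t* × SE = 1.658096 × 0.017 = 0.02819.
CI: 0.132 ± 0.02819 → (0.104, 0.160).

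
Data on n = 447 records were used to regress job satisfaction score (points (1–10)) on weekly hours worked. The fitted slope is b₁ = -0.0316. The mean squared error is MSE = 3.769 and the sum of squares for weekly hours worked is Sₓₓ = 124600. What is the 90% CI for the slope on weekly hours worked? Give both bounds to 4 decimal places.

(-0.0407, -0.0225)

SE(b₁) = √(MSE/Sₓₓ) = √(3.769/124600) = 0.00549989.
df = n − 2 = 445.
t* = t_{0.05, 445} = 1.648285.
Margin = t* × SE = 1.648285 × 0.00549989 = 0.009065.
CI: -0.0316 ± 0.009065 → (-0.0407, -0.0225).
With 90% confidence, each one-unit increase in weekly hours worked is associated with a change of between -0.0407 and -0.0225 points (1–10) in job satisfaction score.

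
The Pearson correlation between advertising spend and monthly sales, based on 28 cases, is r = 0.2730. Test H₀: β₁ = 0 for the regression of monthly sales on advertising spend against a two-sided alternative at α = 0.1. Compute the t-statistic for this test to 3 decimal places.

t = r·√(n − 2)/√(1 − r²) = 0.2730·√26/√0.925471 = 1.447.
df = n − 2 = 26.
Two-sided p ≈ 0.1598, which is ≥ 0.1, so fail to reject H₀.
The data do not give significant evidence of a linear association between advertising spend and monthly sales.

t = 1.447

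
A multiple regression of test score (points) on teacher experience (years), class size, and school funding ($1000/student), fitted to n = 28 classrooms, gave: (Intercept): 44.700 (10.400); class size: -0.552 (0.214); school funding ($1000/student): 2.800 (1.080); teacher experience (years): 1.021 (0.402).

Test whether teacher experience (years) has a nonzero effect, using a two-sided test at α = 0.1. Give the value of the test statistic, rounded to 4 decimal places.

t = 2.5398

Read off: b = 1.021, SE = 0.402 for teacher experience (years).
H₀: β₁ = 0 vs H₁: β₁ ≠ 0.
t = 1.021 / 0.402 = 2.5398.
df = n − k − 1 = 28 − 3 − 1 = 24.
Two-sided p ≈ 0.0180, which is < 0.1, so reject H₀.
There is evidence that teacher experience (years) is associated with test score, holding the other predictors fixed.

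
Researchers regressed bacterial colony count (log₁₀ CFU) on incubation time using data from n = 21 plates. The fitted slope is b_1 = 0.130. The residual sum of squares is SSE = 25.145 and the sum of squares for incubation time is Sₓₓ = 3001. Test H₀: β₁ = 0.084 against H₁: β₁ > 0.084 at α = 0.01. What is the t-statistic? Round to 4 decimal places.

t = 2.1905

MSE = SSE/(n − 2) = 25.145/19 = 1.32342.
SE(b_1) = √(MSE/Sₓₓ) = √(1.32342/3001) = 0.0209998.
t = (0.130 − 0.084) / 0.0209998 = 2.1905.
df = n − 2 = 19.
One-sided p ≈ 0.0206, which is ≥ 0.01, so fail to reject H₀.
The data do not give significant evidence that the true slope on incubation time exceeds 0.084 log₁₀ CFU per unit.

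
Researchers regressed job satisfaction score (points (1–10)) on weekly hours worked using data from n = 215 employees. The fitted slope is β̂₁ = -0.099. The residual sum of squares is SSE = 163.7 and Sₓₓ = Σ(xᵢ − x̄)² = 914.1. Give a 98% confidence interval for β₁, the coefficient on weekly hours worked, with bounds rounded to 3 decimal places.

MSE = SSE/(n − 2) = 163.7/213 = 0.768545.
SE(β̂₁) = √(MSE/Sₓₓ) = √(0.768545/914.1) = 0.028996.
df = n − 2 = 213.
t* = t_{0.01, 213} = 2.343982.
Margin = t* × SE = 2.343982 × 0.028996 = 0.06797.
CI: -0.099 ± 0.06797 → (-0.167, -0.031).
With 98% confidence, each one-unit increase in weekly hours worked is associated with a change of between -0.167 and -0.031 points (1–10) in job satisfaction score.

(-0.167, -0.031)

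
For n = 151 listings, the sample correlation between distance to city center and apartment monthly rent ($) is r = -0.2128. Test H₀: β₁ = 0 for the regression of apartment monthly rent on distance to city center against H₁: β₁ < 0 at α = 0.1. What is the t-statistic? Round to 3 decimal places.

t = -2.658

t = r·√(n − 2)/√(1 − r²) = -0.2128·√149/√0.954716 = -2.658.
df = n − 2 = 149.
One-sided p ≈ 0.0044, which is < 0.1, so reject H₀.
There is evidence of a linear association between distance to city center and apartment monthly rent.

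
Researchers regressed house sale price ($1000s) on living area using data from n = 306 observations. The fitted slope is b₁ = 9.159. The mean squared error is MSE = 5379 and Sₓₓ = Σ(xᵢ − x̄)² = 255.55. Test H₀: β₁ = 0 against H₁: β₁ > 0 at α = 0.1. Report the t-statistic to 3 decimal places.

SE(b₁) = √(MSE/Sₓₓ) = √(5379/255.55) = 4.58789.
t = 9.159 / 4.58789 = 1.996.
df = n − 2 = 304.
One-sided p ≈ 0.0234, which is < 0.1, so reject H₀.
There is evidence that the true slope on living area is positive.

t = 1.996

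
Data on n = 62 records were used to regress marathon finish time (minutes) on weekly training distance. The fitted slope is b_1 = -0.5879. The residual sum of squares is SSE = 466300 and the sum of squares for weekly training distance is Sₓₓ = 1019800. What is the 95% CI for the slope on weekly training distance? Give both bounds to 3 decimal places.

(-0.763, -0.413)

MSE = SSE/(n − 2) = 466300/60 = 7771.67.
SE(b_1) = √(MSE/Sₓₓ) = √(7771.67/1019800) = 0.0872971.
df = n − 2 = 60.
t* = t_{0.025, 60} = 2.000298.
Margin = t* × SE = 2.000298 × 0.0872971 = 0.17462.
CI: -0.5879 ± 0.17462 → (-0.763, -0.413).
With 95% confidence, each one-unit increase in weekly training distance is associated with a change of between -0.763 and -0.413 minutes in marathon finish time.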